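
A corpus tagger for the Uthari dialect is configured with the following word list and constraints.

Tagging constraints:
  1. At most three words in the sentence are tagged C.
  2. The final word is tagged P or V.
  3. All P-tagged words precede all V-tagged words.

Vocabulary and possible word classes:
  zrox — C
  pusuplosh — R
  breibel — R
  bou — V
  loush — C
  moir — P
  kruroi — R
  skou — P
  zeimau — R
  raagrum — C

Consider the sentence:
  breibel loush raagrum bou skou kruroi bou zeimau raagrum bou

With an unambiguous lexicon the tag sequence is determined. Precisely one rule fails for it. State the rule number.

Fixed tagging: R C C V P R V R C V.
Applying the rules: R1 pass, R2 pass, R3 fail.
Only rule 3 fails.

3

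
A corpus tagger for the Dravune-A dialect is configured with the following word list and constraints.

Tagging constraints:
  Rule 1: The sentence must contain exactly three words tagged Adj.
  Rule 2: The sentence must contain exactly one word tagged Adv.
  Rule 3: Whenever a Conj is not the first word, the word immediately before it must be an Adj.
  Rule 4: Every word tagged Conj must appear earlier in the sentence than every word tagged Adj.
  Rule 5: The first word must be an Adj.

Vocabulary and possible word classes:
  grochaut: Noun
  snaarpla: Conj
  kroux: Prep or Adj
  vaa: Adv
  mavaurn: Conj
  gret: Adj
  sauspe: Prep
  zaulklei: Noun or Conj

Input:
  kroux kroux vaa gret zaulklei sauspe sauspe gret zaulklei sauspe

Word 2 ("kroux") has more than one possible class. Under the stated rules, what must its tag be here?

Candidates per position — 1:kroux {Prep,Adj}; 2:kroux {Prep,Adj}; 3:vaa {Adv}; 4:gret {Adj}; 5:zaulklei {Noun,Conj}; 6:sauspe {Prep}; 7:sauspe {Prep}; 8:gret {Adj}; 9:zaulklei {Noun,Conj}; 10:sauspe {Prep}.
If word 1 were Prep, no tagging could satisfy rule 5; so word 1 is Adj.
If word 2 were Adj, no tagging could satisfy rule 1; so word 2 is Prep.
If word 5 were Conj, no tagging could satisfy rule 4; so word 5 is Noun.
If word 9 were Conj, no tagging could satisfy rule 4; so word 9 is Noun.
The unique satisfying tagging is: Adj Prep Adv Adj Noun Prep Prep Adj Noun Prep.
Check: rule 1 ok; rule 2 ok; rule 3 ok; rule 4 ok; rule 5 ok.

Prep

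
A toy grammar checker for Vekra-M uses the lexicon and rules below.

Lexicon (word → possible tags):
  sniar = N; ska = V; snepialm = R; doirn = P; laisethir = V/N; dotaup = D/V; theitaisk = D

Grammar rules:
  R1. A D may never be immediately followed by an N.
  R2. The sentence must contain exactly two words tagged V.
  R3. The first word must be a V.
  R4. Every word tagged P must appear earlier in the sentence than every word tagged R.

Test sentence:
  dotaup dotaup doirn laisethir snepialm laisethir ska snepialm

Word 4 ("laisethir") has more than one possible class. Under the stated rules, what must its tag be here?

Candidates per position — 1:dotaup {D,V}; 2:dotaup {D,V}; 3:doirn {P}; 4:laisethir {V,N}; 5:snepialm {R}; 6:laisethir {V,N}; 7:ska {V}; 8:snepialm {R}.
If word 1 were D, no tagging could satisfy rule 3; so word 1 is V.
If word 2 were V, no tagging could satisfy rule 2; so word 2 is D.
If word 4 were V, no tagging could satisfy rule 2; so word 4 is N.
If word 6 were V, no tagging could satisfy rule 2; so word 6 is N.
The only consistent sequence is: V D P N R N V R.
Verifying each rule — rule 1 holds; rule 2 holds; rule 3 holds; rule 4 holds.

N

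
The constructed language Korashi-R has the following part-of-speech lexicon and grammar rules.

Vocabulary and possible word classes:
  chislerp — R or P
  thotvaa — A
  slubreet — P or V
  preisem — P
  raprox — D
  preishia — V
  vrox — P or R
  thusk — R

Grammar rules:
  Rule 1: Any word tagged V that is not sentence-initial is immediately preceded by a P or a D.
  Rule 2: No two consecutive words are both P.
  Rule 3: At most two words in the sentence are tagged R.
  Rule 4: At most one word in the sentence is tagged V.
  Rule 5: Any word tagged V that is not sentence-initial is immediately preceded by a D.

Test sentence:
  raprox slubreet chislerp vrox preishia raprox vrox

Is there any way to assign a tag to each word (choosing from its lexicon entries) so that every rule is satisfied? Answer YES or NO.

Candidates per position — 1:raprox {D}; 2:slubreet {P,V}; 3:chislerp {R,P}; 4:vrox {P,R}; 5:preishia {V}; 6:raprox {D}; 7:vrox {P,R}.
Rule 5 cannot be satisfied by any choice of tags from the lexicon.
So there is no consistent tagging.

NO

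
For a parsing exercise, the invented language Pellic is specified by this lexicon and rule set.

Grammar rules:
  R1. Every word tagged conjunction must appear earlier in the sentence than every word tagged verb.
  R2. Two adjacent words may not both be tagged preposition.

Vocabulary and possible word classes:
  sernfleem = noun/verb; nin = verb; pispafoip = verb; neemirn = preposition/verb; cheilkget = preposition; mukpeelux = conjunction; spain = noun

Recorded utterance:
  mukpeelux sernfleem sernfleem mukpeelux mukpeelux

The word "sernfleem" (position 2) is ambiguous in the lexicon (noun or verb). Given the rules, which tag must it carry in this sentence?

noun

Candidates per position — 1:mukpeelux {conjunction}; 2:sernfleem {noun,verb}; 3:sernfleem {noun,verb}; 4:mukpeelux {conjunction}; 5:mukpeelux {conjunction}.
If word 2 were verb, no tagging could satisfy rule 1; so word 2 is noun.
If word 3 were verb, no tagging could satisfy rule 1; so word 3 is noun.
The unique satisfying tagging is: conjunction noun noun conjunction conjunction.
Rule-by-rule: rule 1 ✓; rule 2 ✓.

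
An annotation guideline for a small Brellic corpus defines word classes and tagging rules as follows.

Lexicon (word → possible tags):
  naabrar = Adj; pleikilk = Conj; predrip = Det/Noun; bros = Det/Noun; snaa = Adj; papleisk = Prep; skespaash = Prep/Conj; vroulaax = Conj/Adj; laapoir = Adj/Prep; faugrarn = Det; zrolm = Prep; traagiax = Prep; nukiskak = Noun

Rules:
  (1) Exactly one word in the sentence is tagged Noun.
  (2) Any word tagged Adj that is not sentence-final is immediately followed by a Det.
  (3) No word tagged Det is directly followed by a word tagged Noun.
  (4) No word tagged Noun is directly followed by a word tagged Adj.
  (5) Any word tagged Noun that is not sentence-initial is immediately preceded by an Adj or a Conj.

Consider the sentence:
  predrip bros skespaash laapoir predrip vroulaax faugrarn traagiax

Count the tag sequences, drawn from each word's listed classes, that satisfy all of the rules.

8

Candidates per position — 1:predrip {Det,Noun}; 2:bros {Det,Noun}; 3:skespaash {Prep,Conj}; 4:laapoir {Adj,Prep}; 5:predrip {Det,Noun}; 6:vroulaax {Conj,Adj}; 7:faugrarn {Det}; 8:traagiax {Prep}.
There are 64 candidate sequences in total.
Checking each against the rules leaves 8 sequences.
Count = 8.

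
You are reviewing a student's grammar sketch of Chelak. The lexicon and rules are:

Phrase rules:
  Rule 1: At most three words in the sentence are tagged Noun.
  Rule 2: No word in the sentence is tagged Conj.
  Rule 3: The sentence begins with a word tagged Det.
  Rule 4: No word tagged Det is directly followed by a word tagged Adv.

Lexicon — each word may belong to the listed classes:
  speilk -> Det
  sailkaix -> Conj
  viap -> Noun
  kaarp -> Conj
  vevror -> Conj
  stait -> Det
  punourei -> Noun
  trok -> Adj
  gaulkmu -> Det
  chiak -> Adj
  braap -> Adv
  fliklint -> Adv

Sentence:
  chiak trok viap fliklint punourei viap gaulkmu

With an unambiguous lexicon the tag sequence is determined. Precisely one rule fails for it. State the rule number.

Fixed tagging: Adj Adj Noun Adv Noun Noun Det.
Checking each rule: R1 ✓, R2 ✓, R3 ✗, R4 ✓.
Only rule 3 fails.

3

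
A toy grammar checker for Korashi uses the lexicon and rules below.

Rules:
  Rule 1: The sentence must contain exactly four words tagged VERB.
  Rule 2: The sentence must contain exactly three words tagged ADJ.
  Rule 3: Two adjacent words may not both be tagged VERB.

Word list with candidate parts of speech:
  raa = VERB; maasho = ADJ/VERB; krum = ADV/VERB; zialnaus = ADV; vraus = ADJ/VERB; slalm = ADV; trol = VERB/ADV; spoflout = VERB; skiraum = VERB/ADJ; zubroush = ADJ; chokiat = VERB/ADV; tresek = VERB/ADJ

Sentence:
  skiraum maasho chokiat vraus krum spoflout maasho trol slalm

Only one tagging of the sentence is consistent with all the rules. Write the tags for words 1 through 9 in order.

Candidates per position — 1:skiraum {VERB,ADJ}; 2:maasho {ADJ,VERB}; 3:chokiat {VERB,ADV}; 4:vraus {ADJ,VERB}; 5:krum {ADV,VERB}; 6:spoflout {VERB}; 7:maasho {ADJ,VERB}; 8:trol {VERB,ADV}; 9:slalm {ADV}.
Position 5: tagging it VERB would leave rule 3 unsatisfiable, so it must be ADV.
Position 7: tagging it VERB would leave rule 3 unsatisfiable, so it must be ADJ.
The remaining ambiguous positions (1, 2, 3, 4, 8) are resolved jointly — only one combination satisfies every rule.
The unique satisfying tagging is: VERB ADJ VERB ADJ ADV VERB ADJ VERB ADV.
Rule-by-rule: rule 1 satisfied; rule 2 satisfied; rule 3 satisfied.

VERB ADJ VERB ADJ ADV VERB ADJ VERB ADV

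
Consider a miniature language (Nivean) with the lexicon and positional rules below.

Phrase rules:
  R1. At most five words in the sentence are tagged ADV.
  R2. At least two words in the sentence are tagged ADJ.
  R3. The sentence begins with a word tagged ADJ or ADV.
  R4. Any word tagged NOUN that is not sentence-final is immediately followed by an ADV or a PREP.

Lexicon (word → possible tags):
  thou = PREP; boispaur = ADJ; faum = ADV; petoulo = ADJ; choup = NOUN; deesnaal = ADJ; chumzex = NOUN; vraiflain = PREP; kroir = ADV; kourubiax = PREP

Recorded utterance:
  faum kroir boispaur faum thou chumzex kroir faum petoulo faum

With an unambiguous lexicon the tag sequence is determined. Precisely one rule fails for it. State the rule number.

1

Fixed tagging: ADV ADV ADJ ADV PREP NOUN ADV ADV ADJ ADV.
Rule check: R1 violated, R2 holds, R3 holds, R4 holds.
Only rule 1 fails.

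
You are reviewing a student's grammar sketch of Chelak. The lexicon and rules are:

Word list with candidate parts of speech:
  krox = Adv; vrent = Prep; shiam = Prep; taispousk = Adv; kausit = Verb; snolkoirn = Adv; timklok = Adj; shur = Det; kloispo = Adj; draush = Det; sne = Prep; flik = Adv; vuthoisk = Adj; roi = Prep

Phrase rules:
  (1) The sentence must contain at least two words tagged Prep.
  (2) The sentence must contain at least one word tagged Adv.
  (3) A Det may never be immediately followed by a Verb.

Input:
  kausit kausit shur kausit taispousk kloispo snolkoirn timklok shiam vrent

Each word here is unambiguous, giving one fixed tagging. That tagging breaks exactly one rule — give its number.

Fixed tagging: Verb Verb Det Verb Adv Adj Adv Adj Prep Prep.
Rule check: R1 holds, R2 holds, R3 violated.
Only rule 3 fails.

3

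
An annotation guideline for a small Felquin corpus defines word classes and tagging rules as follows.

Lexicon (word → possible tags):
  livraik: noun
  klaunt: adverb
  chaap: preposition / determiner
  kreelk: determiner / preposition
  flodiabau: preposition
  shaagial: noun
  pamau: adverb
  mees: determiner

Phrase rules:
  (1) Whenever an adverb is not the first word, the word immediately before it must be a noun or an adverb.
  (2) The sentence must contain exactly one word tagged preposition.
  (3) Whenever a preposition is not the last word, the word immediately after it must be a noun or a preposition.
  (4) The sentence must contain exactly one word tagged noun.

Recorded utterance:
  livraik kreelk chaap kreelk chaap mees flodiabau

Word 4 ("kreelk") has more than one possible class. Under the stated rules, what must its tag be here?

determiner

Candidates per position — 1:livraik {noun}; 2:kreelk {determiner,preposition}; 3:chaap {preposition,determiner}; 4:kreelk {determiner,preposition}; 5:chaap {preposition,determiner}; 6:mees {determiner}; 7:flodiabau {preposition}.
At position 2, choosing preposition makes rule 2 impossible to satisfy; hence determiner.
At position 3, choosing preposition makes rule 2 impossible to satisfy; hence determiner.
At position 4, choosing preposition makes rule 2 impossible to satisfy; hence determiner.
At position 5, choosing preposition makes rule 2 impossible to satisfy; hence determiner.
So the tagging must be: noun determiner determiner determiner determiner determiner preposition.
Rule-by-rule: rule 1 ok; rule 2 ok; rule 3 ok; rule 4 ok.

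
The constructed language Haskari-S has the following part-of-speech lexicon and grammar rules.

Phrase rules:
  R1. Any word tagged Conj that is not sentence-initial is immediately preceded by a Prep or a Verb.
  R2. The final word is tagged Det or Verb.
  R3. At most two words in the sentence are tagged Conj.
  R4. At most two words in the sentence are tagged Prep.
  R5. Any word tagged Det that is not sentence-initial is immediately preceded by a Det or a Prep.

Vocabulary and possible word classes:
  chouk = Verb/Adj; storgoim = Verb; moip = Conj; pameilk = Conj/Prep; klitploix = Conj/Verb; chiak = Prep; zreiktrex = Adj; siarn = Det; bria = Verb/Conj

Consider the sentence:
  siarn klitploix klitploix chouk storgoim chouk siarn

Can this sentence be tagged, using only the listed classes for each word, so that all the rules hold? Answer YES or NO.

Candidates per position — 1:siarn {Det}; 2:klitploix {Conj,Verb}; 3:klitploix {Conj,Verb}; 4:chouk {Verb,Adj}; 5:storgoim {Verb}; 6:chouk {Verb,Adj}; 7:siarn {Det}.
Rule 5 cannot be satisfied by any choice of tags from the lexicon.
So there is no consistent tagging.

NO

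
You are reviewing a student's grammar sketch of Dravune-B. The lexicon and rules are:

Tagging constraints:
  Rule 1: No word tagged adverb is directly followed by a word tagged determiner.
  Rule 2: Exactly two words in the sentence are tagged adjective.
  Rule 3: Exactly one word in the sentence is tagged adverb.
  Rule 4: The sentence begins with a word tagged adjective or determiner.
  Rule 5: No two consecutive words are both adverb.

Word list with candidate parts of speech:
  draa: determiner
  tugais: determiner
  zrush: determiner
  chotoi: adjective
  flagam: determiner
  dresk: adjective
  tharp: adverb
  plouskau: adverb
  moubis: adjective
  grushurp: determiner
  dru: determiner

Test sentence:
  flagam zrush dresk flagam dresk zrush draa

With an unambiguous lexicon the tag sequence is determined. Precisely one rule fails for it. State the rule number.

Fixed tagging: determiner determiner adjective determiner adjective determiner determiner.
Checking each rule: R1 pass, R2 pass, R3 fail, R4 pass, R5 pass.
Only rule 3 fails.

3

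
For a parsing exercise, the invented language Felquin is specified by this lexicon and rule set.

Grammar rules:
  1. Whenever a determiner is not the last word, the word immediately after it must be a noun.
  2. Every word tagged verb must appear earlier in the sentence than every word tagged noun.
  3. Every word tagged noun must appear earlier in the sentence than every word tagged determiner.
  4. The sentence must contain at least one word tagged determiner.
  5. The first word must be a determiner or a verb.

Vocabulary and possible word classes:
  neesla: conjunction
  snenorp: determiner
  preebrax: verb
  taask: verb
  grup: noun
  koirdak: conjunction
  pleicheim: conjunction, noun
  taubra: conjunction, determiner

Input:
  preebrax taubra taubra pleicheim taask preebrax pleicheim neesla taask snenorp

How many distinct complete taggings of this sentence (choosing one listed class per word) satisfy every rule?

1

Candidates per position — 1:preebrax {verb}; 2:taubra {conjunction,determiner}; 3:taubra {conjunction,determiner}; 4:pleicheim {conjunction,noun}; 5:taask {verb}; 6:preebrax {verb}; 7:pleicheim {conjunction,noun}; 8:neesla {conjunction}; 9:taask {verb}; 10:snenorp {determiner}.
There are 16 candidate sequences in total.
The sequences that satisfy every rule: verb conjunction conjunction conjunction verb verb conjunction conjunction verb determiner.
Count = 1.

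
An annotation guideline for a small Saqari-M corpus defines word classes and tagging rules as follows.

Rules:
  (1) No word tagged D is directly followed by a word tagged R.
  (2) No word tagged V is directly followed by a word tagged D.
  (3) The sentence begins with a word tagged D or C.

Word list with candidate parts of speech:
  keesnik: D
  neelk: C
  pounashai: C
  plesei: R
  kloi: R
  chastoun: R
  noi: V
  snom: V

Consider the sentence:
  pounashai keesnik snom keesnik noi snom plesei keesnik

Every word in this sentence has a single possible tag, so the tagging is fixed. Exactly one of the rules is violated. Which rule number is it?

2

Fixed tagging: C D V D V V R D.
Checking each rule: R1 holds, R2 violated, R3 holds.
Only rule 2 fails.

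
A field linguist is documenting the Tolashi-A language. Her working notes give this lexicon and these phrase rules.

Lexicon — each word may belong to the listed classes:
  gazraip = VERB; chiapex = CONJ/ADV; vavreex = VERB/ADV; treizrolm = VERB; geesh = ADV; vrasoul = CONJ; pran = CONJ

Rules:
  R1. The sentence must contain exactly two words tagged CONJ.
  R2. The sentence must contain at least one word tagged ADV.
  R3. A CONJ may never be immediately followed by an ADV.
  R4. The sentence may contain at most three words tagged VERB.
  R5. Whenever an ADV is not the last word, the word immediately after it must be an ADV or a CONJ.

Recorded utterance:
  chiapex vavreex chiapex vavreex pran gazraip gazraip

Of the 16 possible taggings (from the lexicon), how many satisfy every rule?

2

Candidates per position — 1:chiapex {CONJ,ADV}; 2:vavreex {VERB,ADV}; 3:chiapex {CONJ,ADV}; 4:vavreex {VERB,ADV}; 5:pran {CONJ}; 6:gazraip {VERB}; 7:gazraip {VERB}.
There are 16 candidate sequences in total.
The sequences that satisfy every rule: CONJ VERB ADV ADV CONJ VERB VERB; ADV ADV CONJ VERB CONJ VERB VERB.
Count = 2.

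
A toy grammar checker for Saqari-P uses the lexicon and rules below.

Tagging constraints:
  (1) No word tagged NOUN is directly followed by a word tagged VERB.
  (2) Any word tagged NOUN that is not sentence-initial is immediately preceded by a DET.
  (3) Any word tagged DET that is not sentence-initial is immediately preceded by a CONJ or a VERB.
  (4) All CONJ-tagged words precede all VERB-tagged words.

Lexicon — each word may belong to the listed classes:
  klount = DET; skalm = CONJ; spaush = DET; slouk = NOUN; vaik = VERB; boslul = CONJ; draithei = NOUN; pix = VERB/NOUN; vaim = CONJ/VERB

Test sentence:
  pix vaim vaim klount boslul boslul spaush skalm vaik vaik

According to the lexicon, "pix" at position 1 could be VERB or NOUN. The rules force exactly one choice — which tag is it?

Candidates per position — 1:pix {VERB,NOUN}; 2:vaim {CONJ,VERB}; 3:vaim {CONJ,VERB}; 4:klount {DET}; 5:boslul {CONJ}; 6:boslul {CONJ}; 7:spaush {DET}; 8:skalm {CONJ}; 9:vaik {VERB}; 10:vaik {VERB}.
Word 1 cannot be VERB — rule 4 would then fail for every completion. It is NOUN.
Word 2 cannot be VERB — rule 1 would then fail for every completion. It is CONJ.
Word 3 cannot be VERB — rule 4 would then fail for every completion. It is CONJ.
So the tagging must be: NOUN CONJ CONJ DET CONJ CONJ DET CONJ VERB VERB.
Verifying each rule — rule 1 ✓; rule 2 ✓; rule 3 ✓; rule 4 ✓.

NOUN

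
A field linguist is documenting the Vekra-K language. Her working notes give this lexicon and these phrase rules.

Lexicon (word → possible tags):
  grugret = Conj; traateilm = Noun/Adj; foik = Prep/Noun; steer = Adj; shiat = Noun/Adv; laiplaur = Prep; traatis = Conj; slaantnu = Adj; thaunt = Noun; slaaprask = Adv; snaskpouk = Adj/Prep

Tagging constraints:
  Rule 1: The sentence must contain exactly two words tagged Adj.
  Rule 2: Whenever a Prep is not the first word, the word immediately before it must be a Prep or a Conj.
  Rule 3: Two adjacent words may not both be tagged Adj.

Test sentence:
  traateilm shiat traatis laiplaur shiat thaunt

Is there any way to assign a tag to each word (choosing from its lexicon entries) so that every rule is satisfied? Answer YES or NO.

NO

Candidates per position — 1:traateilm {Noun,Adj}; 2:shiat {Noun,Adv}; 3:traatis {Conj}; 4:laiplaur {Prep}; 5:shiat {Noun,Adv}; 6:thaunt {Noun}.
Rule 1 cannot be satisfied by any choice of tags from the lexicon.
So there is no consistent tagging.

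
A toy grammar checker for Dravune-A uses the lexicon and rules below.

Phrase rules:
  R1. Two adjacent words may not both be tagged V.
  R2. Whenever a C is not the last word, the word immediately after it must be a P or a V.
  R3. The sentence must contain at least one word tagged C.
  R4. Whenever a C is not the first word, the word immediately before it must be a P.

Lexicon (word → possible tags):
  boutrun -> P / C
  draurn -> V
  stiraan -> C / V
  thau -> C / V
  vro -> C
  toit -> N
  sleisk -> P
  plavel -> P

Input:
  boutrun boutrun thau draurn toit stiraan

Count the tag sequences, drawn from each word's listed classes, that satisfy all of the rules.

2

Candidates per position — 1:boutrun {P,C}; 2:boutrun {P,C}; 3:thau {C,V}; 4:draurn {V}; 5:toit {N}; 6:stiraan {C,V}.
There are 16 candidate sequences in total.
The sequences that satisfy every rule: P P C V N V; C P C V N V.
Count = 2.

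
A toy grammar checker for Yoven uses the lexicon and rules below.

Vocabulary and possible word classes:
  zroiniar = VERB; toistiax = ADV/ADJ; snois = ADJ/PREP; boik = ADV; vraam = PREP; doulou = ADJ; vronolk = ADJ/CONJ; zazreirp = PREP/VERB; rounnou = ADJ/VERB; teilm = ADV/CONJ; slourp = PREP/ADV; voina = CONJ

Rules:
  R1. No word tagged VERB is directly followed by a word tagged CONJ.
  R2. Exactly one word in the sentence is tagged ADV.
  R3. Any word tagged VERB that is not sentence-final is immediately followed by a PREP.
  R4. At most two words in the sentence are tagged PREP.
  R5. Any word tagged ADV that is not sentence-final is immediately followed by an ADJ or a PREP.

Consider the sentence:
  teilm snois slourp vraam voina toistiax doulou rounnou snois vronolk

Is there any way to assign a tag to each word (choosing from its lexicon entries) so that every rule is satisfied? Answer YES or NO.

YES

Candidates per position — 1:teilm {ADV,CONJ}; 2:snois {ADJ,PREP}; 3:slourp {PREP,ADV}; 4:vraam {PREP}; 5:voina {CONJ}; 6:toistiax {ADV,ADJ}; 7:doulou {ADJ}; 8:rounnou {ADJ,VERB}; 9:snois {ADJ,PREP}; 10:vronolk {ADJ,CONJ}.
One satisfying assignment: CONJ PREP ADV PREP CONJ ADJ ADJ ADJ ADJ CONJ.
Rule-by-rule: rule 1 ok; rule 2 ok; rule 3 ok; rule 4 ok; rule 5 ok.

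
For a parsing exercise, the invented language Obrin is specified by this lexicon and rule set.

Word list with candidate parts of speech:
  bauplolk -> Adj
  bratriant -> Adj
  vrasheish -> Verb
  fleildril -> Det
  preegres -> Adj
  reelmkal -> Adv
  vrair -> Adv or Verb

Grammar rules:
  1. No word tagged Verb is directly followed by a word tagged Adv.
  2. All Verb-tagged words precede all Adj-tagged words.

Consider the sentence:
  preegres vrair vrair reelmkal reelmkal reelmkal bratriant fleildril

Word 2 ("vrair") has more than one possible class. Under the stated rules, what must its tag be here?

Candidates per position — 1:preegres {Adj}; 2:vrair {Adv,Verb}; 3:vrair {Adv,Verb}; 4:reelmkal {Adv}; 5:reelmkal {Adv}; 6:reelmkal {Adv}; 7:bratriant {Adj}; 8:fleildril {Det}.
If word 2 were Verb, no tagging could satisfy rule 1; so word 2 is Adv.
If word 3 were Verb, no tagging could satisfy rule 1; so word 3 is Adv.
The unique satisfying tagging is: Adj Adv Adv Adv Adv Adv Adj Det.
Verifying each rule — rule 1 satisfied; rule 2 satisfied.

Adv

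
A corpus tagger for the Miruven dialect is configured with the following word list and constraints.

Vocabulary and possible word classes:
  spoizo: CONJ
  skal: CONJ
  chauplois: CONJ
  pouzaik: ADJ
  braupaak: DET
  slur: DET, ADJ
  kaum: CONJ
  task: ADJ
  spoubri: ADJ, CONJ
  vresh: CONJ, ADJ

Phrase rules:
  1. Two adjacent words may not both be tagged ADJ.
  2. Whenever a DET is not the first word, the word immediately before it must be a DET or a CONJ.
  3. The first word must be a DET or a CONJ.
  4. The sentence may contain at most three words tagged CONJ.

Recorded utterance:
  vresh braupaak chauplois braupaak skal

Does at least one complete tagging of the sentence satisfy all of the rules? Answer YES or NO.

YES

Candidates per position — 1:vresh {CONJ,ADJ}; 2:braupaak {DET}; 3:chauplois {CONJ}; 4:braupaak {DET}; 5:skal {CONJ}.
One satisfying assignment: CONJ DET CONJ DET CONJ.
Verifying each rule — rule 1 ok; rule 2 ok; rule 3 ok; rule 4 ok.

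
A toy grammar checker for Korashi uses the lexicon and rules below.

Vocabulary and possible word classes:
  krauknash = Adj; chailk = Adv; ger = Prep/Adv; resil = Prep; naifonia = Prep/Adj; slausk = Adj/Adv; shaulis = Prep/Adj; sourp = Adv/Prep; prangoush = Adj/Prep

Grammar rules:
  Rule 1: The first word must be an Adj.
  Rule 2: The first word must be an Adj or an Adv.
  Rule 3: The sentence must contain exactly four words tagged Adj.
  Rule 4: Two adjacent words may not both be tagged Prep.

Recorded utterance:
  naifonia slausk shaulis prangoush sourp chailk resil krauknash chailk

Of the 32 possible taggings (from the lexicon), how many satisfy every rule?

Candidates per position — 1:naifonia {Prep,Adj}; 2:slausk {Adj,Adv}; 3:shaulis {Prep,Adj}; 4:prangoush {Adj,Prep}; 5:sourp {Adv,Prep}; 6:chailk {Adv}; 7:resil {Prep}; 8:krauknash {Adj}; 9:chailk {Adv}.
There are 32 candidate sequences in total.
The sequences that satisfy every rule: Adj Adj Prep Adj Adv Adv Prep Adj Adv; Adj Adj Prep Adj Prep Adv Prep Adj Adv; Adj Adj Adj Prep Adv Adv Prep Adj Adv; Adj Adv Adj Adj Adv Adv Prep Adj Adv; Adj Adv Adj Adj Prep Adv Prep Adj Adv.
Count = 5.

5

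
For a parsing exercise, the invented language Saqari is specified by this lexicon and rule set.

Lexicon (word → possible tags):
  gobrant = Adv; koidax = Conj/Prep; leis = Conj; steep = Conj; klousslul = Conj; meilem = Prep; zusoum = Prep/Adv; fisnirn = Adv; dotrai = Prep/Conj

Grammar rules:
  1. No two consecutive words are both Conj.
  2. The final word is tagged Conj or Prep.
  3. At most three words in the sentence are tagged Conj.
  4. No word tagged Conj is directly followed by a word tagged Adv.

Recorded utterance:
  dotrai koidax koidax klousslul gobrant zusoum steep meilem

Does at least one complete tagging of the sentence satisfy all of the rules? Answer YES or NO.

Candidates per position — 1:dotrai {Prep,Conj}; 2:koidax {Conj,Prep}; 3:koidax {Conj,Prep}; 4:klousslul {Conj}; 5:gobrant {Adv}; 6:zusoum {Prep,Adv}; 7:steep {Conj}; 8:meilem {Prep}.
Rule 4 cannot be satisfied by any choice of tags from the lexicon.
So there is no consistent tagging.

NO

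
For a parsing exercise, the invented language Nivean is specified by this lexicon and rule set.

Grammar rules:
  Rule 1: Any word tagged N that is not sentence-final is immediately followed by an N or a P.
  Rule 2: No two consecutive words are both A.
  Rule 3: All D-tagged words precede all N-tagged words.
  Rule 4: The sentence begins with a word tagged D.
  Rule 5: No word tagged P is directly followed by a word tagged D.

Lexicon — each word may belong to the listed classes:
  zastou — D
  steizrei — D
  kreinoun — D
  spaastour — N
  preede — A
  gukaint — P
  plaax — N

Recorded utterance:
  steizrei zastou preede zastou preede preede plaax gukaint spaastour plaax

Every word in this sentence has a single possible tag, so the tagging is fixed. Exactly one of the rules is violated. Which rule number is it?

2

Fixed tagging: D D A D A A N P N N.
Applying the rules: R1 holds, R2 violated, R3 holds, R4 holds, R5 holds.
Only rule 2 fails.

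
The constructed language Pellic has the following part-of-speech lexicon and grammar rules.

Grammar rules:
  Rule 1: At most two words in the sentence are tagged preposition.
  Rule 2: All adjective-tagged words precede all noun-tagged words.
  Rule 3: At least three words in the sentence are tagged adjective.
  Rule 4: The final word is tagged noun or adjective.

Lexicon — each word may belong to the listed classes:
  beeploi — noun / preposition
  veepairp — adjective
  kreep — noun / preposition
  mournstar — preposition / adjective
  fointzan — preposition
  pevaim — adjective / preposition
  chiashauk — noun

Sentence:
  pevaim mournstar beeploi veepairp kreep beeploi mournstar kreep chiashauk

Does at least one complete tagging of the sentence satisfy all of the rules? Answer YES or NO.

Candidates per position — 1:pevaim {adjective,preposition}; 2:mournstar {preposition,adjective}; 3:beeploi {noun,preposition}; 4:veepairp {adjective}; 5:kreep {noun,preposition}; 6:beeploi {noun,preposition}; 7:mournstar {preposition,adjective}; 8:kreep {noun,preposition}; 9:chiashauk {noun}.
One satisfying assignment: adjective adjective preposition adjective noun noun preposition noun noun.
Verifying each rule — rule 1 satisfied; rule 2 satisfied; rule 3 satisfied; rule 4 satisfied.

YES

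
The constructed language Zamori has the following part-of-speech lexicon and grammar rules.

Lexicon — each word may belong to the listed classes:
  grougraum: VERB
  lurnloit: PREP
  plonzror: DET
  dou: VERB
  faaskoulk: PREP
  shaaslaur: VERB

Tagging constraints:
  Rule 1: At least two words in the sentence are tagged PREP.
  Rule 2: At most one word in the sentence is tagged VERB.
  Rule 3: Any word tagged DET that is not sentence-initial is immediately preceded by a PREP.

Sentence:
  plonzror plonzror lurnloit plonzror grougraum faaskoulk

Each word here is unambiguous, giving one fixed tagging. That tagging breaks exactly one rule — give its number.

3

Fixed tagging: DET DET PREP DET VERB PREP.
Checking each rule: R1 holds, R2 holds, R3 violated.
Only rule 3 fails.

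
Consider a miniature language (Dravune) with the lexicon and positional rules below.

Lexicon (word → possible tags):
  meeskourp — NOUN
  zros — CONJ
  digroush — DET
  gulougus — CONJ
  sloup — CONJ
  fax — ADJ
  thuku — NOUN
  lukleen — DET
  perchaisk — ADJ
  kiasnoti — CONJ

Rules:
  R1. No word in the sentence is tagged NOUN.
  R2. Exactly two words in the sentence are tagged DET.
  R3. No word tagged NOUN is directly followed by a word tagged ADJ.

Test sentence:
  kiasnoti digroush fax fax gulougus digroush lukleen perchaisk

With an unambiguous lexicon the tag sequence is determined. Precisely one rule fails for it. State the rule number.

2

Fixed tagging: CONJ DET ADJ ADJ CONJ DET DET ADJ.
Applying the rules: R1 ✓, R2 ✗, R3 ✓.
Only rule 2 fails.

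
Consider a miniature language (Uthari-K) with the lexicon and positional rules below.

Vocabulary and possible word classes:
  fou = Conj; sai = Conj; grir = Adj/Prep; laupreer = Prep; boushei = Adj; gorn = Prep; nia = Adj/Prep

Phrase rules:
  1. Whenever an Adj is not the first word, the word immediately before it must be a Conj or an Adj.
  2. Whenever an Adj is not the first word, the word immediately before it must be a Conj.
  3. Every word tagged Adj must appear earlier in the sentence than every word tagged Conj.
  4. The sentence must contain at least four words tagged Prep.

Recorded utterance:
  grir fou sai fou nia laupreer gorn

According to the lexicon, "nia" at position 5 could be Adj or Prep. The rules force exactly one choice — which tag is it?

Prep

Candidates per position — 1:grir {Adj,Prep}; 2:fou {Conj}; 3:sai {Conj}; 4:fou {Conj}; 5:nia {Adj,Prep}; 6:laupreer {Prep}; 7:gorn {Prep}.
At position 1, choosing Adj makes rule 4 impossible to satisfy; hence Prep.
At position 5, choosing Adj makes rule 3 impossible to satisfy; hence Prep.
So the tagging must be: Prep Conj Conj Conj Prep Prep Prep.
Check: rule 1 ✓; rule 2 ✓; rule 3 ✓; rule 4 ✓.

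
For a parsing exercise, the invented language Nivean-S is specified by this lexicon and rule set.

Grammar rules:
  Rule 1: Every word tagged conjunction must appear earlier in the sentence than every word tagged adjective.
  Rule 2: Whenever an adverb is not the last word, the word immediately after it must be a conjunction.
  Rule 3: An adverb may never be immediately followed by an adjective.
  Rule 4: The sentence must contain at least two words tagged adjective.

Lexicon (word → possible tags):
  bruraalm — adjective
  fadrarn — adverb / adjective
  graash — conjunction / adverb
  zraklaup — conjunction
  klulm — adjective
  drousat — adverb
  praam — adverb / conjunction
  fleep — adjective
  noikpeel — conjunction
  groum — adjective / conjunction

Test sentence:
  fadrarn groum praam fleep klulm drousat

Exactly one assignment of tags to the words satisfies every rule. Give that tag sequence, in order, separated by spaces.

adverb conjunction conjunction adjective adjective adverb

Candidates per position — 1:fadrarn {adverb,adjective}; 2:groum {adjective,conjunction}; 3:praam {adverb,conjunction}; 4:fleep {adjective}; 5:klulm {adjective}; 6:drousat {adverb}.
At position 3, choosing adverb makes rule 2 impossible to satisfy; hence conjunction.
At position 1, choosing adjective makes rule 1 impossible to satisfy; hence adverb.
At position 2, choosing adjective makes rule 1 impossible to satisfy; hence conjunction.
That leaves exactly one tagging: adverb conjunction conjunction adjective adjective adverb.
Checking: rule 1 holds; rule 2 holds; rule 3 holds; rule 4 holds.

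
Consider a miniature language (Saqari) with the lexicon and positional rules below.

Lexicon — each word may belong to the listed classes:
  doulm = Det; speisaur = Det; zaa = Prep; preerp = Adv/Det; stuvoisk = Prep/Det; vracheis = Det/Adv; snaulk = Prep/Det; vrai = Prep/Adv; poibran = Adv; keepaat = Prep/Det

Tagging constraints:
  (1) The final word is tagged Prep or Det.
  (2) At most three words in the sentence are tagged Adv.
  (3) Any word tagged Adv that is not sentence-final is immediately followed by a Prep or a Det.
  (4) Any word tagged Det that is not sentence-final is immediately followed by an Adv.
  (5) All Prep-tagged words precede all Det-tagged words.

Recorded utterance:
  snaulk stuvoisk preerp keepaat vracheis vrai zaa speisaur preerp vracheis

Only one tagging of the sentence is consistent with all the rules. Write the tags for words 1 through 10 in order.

Candidates per position — 1:snaulk {Prep,Det}; 2:stuvoisk {Prep,Det}; 3:preerp {Adv,Det}; 4:keepaat {Prep,Det}; 5:vracheis {Det,Adv}; 6:vrai {Prep,Adv}; 7:zaa {Prep}; 8:speisaur {Det}; 9:preerp {Adv,Det}; 10:vracheis {Det,Adv}.
If word 1 were Det, no tagging could satisfy rule 4; so word 1 is Prep.
If word 2 were Det, no tagging could satisfy rule 5; so word 2 is Prep.
If word 3 were Det, no tagging could satisfy rule 4; so word 3 is Adv.
If word 4 were Det, no tagging could satisfy rule 5; so word 4 is Prep.
If word 5 were Det, no tagging could satisfy rule 5; so word 5 is Adv.
If word 6 were Adv, no tagging could satisfy rule 3; so word 6 is Prep.
If word 9 were Det, no tagging could satisfy rule 4; so word 9 is Adv.
If word 10 were Adv, no tagging could satisfy rule 1; so word 10 is Det.
That leaves exactly one tagging: Prep Prep Adv Prep Adv Prep Prep Det Adv Det.
Verifying each rule — rule 1 holds; rule 2 holds; rule 3 holds; rule 4 holds; rule 5 holds.

Prep Prep Adv Prep Adv Prep Prep Det Adv Det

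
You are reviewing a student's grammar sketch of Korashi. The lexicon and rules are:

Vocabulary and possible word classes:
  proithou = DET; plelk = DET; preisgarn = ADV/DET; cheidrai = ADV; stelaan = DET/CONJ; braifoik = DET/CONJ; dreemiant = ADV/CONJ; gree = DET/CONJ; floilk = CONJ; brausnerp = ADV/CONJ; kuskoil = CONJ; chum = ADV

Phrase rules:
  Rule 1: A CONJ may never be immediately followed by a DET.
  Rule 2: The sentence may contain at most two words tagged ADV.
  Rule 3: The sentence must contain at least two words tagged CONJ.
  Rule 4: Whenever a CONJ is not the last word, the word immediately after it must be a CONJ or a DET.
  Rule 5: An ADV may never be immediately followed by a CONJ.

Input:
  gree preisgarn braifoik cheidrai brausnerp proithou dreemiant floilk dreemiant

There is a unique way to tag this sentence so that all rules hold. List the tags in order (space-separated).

DET DET DET ADV ADV DET CONJ CONJ CONJ

Candidates per position — 1:gree {DET,CONJ}; 2:preisgarn {ADV,DET}; 3:braifoik {DET,CONJ}; 4:cheidrai {ADV}; 5:brausnerp {ADV,CONJ}; 6:proithou {DET}; 7:dreemiant {ADV,CONJ}; 8:floilk {CONJ}; 9:dreemiant {ADV,CONJ}.
If word 3 were CONJ, no tagging could satisfy rule 4; so word 3 is DET.
If word 5 were CONJ, no tagging could satisfy rule 1; so word 5 is ADV.
If word 7 were ADV, no tagging could satisfy rule 2; so word 7 is CONJ.
If word 9 were ADV, no tagging could satisfy rule 2; so word 9 is CONJ.
If word 2 were ADV, no tagging could satisfy rule 2; so word 2 is DET.
If word 1 were CONJ, no tagging could satisfy rule 1; so word 1 is DET.
The unique satisfying tagging is: DET DET DET ADV ADV DET CONJ CONJ CONJ.
Rule-by-rule: rule 1 holds; rule 2 holds; rule 3 holds; rule 4 holds; rule 5 holds.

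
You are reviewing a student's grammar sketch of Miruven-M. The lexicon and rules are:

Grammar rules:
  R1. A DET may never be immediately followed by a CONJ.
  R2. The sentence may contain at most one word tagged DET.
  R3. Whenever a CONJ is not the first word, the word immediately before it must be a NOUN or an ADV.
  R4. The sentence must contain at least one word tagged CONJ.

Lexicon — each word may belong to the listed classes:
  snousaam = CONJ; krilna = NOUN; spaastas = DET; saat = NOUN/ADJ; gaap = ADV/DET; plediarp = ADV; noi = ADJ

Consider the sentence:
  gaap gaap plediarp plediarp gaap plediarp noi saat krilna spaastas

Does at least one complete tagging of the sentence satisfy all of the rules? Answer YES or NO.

NO

Candidates per position — 1:gaap {ADV,DET}; 2:gaap {ADV,DET}; 3:plediarp {ADV}; 4:plediarp {ADV}; 5:gaap {ADV,DET}; 6:plediarp {ADV}; 7:noi {ADJ}; 8:saat {NOUN,ADJ}; 9:krilna {NOUN}; 10:spaastas {DET}.
Rule 4 cannot be satisfied by any choice of tags from the lexicon.
So there is no consistent tagging.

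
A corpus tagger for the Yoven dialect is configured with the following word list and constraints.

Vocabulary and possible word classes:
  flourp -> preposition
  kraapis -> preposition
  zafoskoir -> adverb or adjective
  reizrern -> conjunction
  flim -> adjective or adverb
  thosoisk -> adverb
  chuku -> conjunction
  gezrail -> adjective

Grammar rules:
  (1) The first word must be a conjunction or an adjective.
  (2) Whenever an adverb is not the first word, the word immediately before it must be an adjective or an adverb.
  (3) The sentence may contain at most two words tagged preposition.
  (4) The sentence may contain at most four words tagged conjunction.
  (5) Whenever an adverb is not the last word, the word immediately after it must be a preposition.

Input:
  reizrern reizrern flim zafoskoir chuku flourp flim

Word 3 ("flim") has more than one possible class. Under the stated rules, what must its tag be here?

Candidates per position — 1:reizrern {conjunction}; 2:reizrern {conjunction}; 3:flim {adjective,adverb}; 4:zafoskoir {adverb,adjective}; 5:chuku {conjunction}; 6:flourp {preposition}; 7:flim {adjective,adverb}.
If word 3 were adverb, no tagging could satisfy rule 2; so word 3 is adjective.
If word 4 were adverb, no tagging could satisfy rule 5; so word 4 is adjective.
If word 7 were adverb, no tagging could satisfy rule 2; so word 7 is adjective.
The only consistent sequence is: conjunction conjunction adjective adjective conjunction preposition adjective.
Rule-by-rule: rule 1 ✓; rule 2 ✓; rule 3 ✓; rule 4 ✓; rule 5 ✓.

adjective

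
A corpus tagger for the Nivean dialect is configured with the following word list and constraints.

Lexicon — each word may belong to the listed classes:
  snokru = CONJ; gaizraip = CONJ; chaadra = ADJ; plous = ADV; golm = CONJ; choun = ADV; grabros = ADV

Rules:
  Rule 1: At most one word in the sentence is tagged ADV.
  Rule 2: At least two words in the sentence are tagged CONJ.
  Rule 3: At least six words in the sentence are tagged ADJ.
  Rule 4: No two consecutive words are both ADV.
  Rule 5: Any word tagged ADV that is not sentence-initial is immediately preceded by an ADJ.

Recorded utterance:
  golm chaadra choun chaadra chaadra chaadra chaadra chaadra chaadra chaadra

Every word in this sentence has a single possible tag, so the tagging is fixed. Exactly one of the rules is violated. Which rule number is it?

2

Fixed tagging: CONJ ADJ ADV ADJ ADJ ADJ ADJ ADJ ADJ ADJ.
Checking each rule: R1 ok, R2 fails, R3 ok, R4 ok, R5 ok.
Only rule 2 fails.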